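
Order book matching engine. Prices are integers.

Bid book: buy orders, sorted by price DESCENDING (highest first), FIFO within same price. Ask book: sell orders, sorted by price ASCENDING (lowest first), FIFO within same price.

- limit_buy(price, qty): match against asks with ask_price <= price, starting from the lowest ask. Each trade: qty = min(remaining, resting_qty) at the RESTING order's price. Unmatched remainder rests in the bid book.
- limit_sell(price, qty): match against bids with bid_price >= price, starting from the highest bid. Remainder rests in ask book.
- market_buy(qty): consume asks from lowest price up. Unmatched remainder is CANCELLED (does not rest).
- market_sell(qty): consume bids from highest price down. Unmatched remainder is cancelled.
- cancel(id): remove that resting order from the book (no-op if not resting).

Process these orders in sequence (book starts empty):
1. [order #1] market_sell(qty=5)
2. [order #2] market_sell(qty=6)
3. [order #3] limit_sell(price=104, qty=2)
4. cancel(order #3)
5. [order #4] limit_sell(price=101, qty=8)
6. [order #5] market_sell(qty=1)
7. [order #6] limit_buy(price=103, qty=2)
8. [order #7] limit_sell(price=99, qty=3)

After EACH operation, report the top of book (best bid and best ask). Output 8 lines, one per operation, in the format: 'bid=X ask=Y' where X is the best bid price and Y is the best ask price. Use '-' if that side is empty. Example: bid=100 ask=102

Answer: bid=- ask=-
bid=- ask=-
bid=- ask=104
bid=- ask=-
bid=- ask=101
bid=- ask=101
bid=- ask=101
bid=- ask=99

Derivation:
After op 1 [order #1] market_sell(qty=5): fills=none; bids=[-] asks=[-]
After op 2 [order #2] market_sell(qty=6): fills=none; bids=[-] asks=[-]
After op 3 [order #3] limit_sell(price=104, qty=2): fills=none; bids=[-] asks=[#3:2@104]
After op 4 cancel(order #3): fills=none; bids=[-] asks=[-]
After op 5 [order #4] limit_sell(price=101, qty=8): fills=none; bids=[-] asks=[#4:8@101]
After op 6 [order #5] market_sell(qty=1): fills=none; bids=[-] asks=[#4:8@101]
After op 7 [order #6] limit_buy(price=103, qty=2): fills=#6x#4:2@101; bids=[-] asks=[#4:6@101]
After op 8 [order #7] limit_sell(price=99, qty=3): fills=none; bids=[-] asks=[#7:3@99 #4:6@101]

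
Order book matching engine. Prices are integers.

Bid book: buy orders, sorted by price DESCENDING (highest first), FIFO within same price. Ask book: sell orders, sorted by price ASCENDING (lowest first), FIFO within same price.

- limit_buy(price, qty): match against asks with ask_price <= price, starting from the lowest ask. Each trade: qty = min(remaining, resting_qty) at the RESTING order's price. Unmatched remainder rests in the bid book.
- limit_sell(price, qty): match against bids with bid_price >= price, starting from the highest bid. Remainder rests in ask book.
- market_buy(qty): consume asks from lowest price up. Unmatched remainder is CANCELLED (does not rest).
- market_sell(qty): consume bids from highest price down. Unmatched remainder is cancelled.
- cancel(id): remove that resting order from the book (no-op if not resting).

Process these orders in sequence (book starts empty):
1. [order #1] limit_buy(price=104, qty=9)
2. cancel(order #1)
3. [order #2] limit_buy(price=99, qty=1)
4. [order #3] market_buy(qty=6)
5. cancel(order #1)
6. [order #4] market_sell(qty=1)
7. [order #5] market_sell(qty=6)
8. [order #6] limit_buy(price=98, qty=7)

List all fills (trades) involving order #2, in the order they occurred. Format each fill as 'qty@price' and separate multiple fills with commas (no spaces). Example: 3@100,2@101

Answer: 1@99

Derivation:
After op 1 [order #1] limit_buy(price=104, qty=9): fills=none; bids=[#1:9@104] asks=[-]
After op 2 cancel(order #1): fills=none; bids=[-] asks=[-]
After op 3 [order #2] limit_buy(price=99, qty=1): fills=none; bids=[#2:1@99] asks=[-]
After op 4 [order #3] market_buy(qty=6): fills=none; bids=[#2:1@99] asks=[-]
After op 5 cancel(order #1): fills=none; bids=[#2:1@99] asks=[-]
After op 6 [order #4] market_sell(qty=1): fills=#2x#4:1@99; bids=[-] asks=[-]
After op 7 [order #5] market_sell(qty=6): fills=none; bids=[-] asks=[-]
After op 8 [order #6] limit_buy(price=98, qty=7): fills=none; bids=[#6:7@98] asks=[-]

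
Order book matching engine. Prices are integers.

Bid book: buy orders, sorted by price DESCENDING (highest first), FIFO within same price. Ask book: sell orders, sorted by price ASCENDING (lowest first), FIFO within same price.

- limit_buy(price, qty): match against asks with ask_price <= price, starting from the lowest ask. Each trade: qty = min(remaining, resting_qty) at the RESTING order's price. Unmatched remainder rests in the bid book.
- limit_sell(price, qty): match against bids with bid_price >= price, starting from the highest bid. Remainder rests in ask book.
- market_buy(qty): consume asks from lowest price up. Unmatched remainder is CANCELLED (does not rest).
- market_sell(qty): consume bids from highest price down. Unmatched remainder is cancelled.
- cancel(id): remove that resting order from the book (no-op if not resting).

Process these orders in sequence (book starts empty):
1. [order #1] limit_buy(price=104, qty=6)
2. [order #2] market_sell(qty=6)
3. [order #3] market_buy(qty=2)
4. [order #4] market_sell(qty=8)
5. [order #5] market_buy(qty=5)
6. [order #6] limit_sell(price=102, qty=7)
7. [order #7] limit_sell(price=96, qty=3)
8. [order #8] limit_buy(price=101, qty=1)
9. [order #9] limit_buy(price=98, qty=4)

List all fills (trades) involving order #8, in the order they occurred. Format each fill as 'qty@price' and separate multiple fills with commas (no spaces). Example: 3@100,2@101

After op 1 [order #1] limit_buy(price=104, qty=6): fills=none; bids=[#1:6@104] asks=[-]
After op 2 [order #2] market_sell(qty=6): fills=#1x#2:6@104; bids=[-] asks=[-]
After op 3 [order #3] market_buy(qty=2): fills=none; bids=[-] asks=[-]
After op 4 [order #4] market_sell(qty=8): fills=none; bids=[-] asks=[-]
After op 5 [order #5] market_buy(qty=5): fills=none; bids=[-] asks=[-]
After op 6 [order #6] limit_sell(price=102, qty=7): fills=none; bids=[-] asks=[#6:7@102]
After op 7 [order #7] limit_sell(price=96, qty=3): fills=none; bids=[-] asks=[#7:3@96 #6:7@102]
After op 8 [order #8] limit_buy(price=101, qty=1): fills=#8x#7:1@96; bids=[-] asks=[#7:2@96 #6:7@102]
After op 9 [order #9] limit_buy(price=98, qty=4): fills=#9x#7:2@96; bids=[#9:2@98] asks=[#6:7@102]

Answer: 1@96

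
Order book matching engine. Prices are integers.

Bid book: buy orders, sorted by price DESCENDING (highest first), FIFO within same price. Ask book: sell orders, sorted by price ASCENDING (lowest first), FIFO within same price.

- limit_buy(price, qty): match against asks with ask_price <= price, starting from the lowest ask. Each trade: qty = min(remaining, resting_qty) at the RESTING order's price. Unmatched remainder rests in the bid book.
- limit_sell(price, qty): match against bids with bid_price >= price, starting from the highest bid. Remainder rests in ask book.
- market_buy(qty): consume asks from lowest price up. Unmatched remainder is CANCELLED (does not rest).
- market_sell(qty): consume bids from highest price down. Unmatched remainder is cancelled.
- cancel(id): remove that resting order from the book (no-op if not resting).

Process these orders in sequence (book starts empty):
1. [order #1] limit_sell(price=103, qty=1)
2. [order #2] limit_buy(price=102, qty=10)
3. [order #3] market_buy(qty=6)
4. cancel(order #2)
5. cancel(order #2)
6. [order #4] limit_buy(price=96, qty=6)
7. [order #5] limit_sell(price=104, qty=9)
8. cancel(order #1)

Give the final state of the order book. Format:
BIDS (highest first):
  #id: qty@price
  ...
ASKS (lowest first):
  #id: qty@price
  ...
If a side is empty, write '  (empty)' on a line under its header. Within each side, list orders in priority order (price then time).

Answer: BIDS (highest first):
  #4: 6@96
ASKS (lowest first):
  #5: 9@104

Derivation:
After op 1 [order #1] limit_sell(price=103, qty=1): fills=none; bids=[-] asks=[#1:1@103]
After op 2 [order #2] limit_buy(price=102, qty=10): fills=none; bids=[#2:10@102] asks=[#1:1@103]
After op 3 [order #3] market_buy(qty=6): fills=#3x#1:1@103; bids=[#2:10@102] asks=[-]
After op 4 cancel(order #2): fills=none; bids=[-] asks=[-]
After op 5 cancel(order #2): fills=none; bids=[-] asks=[-]
After op 6 [order #4] limit_buy(price=96, qty=6): fills=none; bids=[#4:6@96] asks=[-]
After op 7 [order #5] limit_sell(price=104, qty=9): fills=none; bids=[#4:6@96] asks=[#5:9@104]
After op 8 cancel(order #1): fills=none; bids=[#4:6@96] asks=[#5:9@104]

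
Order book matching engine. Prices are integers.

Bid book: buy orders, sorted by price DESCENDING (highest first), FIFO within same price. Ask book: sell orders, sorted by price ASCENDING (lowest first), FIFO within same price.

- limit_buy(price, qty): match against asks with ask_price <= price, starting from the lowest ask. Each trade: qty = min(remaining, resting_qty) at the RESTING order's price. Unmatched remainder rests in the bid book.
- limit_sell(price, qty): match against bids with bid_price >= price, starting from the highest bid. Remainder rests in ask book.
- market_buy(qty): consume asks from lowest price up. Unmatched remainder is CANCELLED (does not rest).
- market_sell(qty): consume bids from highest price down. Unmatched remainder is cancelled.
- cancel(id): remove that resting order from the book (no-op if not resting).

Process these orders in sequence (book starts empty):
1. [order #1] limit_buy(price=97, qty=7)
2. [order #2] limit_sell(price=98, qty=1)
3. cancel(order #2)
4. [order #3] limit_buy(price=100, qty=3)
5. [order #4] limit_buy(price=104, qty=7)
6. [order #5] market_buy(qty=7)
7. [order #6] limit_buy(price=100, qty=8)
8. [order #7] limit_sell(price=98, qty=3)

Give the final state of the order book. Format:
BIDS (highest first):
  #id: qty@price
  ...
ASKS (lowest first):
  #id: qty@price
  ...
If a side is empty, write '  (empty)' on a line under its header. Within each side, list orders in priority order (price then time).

Answer: BIDS (highest first):
  #4: 4@104
  #3: 3@100
  #6: 8@100
  #1: 7@97
ASKS (lowest first):
  (empty)

Derivation:
After op 1 [order #1] limit_buy(price=97, qty=7): fills=none; bids=[#1:7@97] asks=[-]
After op 2 [order #2] limit_sell(price=98, qty=1): fills=none; bids=[#1:7@97] asks=[#2:1@98]
After op 3 cancel(order #2): fills=none; bids=[#1:7@97] asks=[-]
After op 4 [order #3] limit_buy(price=100, qty=3): fills=none; bids=[#3:3@100 #1:7@97] asks=[-]
After op 5 [order #4] limit_buy(price=104, qty=7): fills=none; bids=[#4:7@104 #3:3@100 #1:7@97] asks=[-]
After op 6 [order #5] market_buy(qty=7): fills=none; bids=[#4:7@104 #3:3@100 #1:7@97] asks=[-]
After op 7 [order #6] limit_buy(price=100, qty=8): fills=none; bids=[#4:7@104 #3:3@100 #6:8@100 #1:7@97] asks=[-]
After op 8 [order #7] limit_sell(price=98, qty=3): fills=#4x#7:3@104; bids=[#4:4@104 #3:3@100 #6:8@100 #1:7@97] asks=[-]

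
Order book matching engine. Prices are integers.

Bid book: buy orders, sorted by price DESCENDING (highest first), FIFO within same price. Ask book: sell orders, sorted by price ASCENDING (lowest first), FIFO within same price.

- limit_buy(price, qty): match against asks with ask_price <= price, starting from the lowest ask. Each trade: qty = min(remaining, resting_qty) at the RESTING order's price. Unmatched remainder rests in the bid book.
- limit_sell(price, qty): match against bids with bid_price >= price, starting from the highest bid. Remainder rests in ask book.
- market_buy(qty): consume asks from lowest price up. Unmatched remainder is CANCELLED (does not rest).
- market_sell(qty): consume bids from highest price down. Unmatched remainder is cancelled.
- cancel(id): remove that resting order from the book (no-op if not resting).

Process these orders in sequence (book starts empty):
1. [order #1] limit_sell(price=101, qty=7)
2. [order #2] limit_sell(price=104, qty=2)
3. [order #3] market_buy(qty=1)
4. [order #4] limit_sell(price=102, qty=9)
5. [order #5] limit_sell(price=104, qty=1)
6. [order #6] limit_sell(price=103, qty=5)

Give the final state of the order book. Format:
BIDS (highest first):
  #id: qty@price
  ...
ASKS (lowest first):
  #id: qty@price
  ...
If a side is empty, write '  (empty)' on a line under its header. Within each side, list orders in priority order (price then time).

Answer: BIDS (highest first):
  (empty)
ASKS (lowest first):
  #1: 6@101
  #4: 9@102
  #6: 5@103
  #2: 2@104
  #5: 1@104

Derivation:
After op 1 [order #1] limit_sell(price=101, qty=7): fills=none; bids=[-] asks=[#1:7@101]
After op 2 [order #2] limit_sell(price=104, qty=2): fills=none; bids=[-] asks=[#1:7@101 #2:2@104]
After op 3 [order #3] market_buy(qty=1): fills=#3x#1:1@101; bids=[-] asks=[#1:6@101 #2:2@104]
After op 4 [order #4] limit_sell(price=102, qty=9): fills=none; bids=[-] asks=[#1:6@101 #4:9@102 #2:2@104]
After op 5 [order #5] limit_sell(price=104, qty=1): fills=none; bids=[-] asks=[#1:6@101 #4:9@102 #2:2@104 #5:1@104]
After op 6 [order #6] limit_sell(price=103, qty=5): fills=none; bids=[-] asks=[#1:6@101 #4:9@102 #6:5@103 #2:2@104 #5:1@104]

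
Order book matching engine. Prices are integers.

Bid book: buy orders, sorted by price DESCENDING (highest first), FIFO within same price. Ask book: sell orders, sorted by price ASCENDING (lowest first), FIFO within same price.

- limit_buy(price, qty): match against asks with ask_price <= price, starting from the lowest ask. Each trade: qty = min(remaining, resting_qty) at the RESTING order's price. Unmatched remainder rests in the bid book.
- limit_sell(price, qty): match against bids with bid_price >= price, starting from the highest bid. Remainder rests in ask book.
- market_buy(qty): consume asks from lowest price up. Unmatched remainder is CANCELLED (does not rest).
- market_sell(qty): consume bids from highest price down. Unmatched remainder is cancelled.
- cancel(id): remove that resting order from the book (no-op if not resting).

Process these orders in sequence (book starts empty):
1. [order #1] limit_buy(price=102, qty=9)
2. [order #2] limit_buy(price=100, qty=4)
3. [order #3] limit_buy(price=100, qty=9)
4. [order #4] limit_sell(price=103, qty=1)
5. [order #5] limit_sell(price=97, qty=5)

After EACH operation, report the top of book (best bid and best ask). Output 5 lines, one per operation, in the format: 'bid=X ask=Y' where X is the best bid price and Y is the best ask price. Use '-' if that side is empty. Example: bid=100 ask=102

After op 1 [order #1] limit_buy(price=102, qty=9): fills=none; bids=[#1:9@102] asks=[-]
After op 2 [order #2] limit_buy(price=100, qty=4): fills=none; bids=[#1:9@102 #2:4@100] asks=[-]
After op 3 [order #3] limit_buy(price=100, qty=9): fills=none; bids=[#1:9@102 #2:4@100 #3:9@100] asks=[-]
After op 4 [order #4] limit_sell(price=103, qty=1): fills=none; bids=[#1:9@102 #2:4@100 #3:9@100] asks=[#4:1@103]
After op 5 [order #5] limit_sell(price=97, qty=5): fills=#1x#5:5@102; bids=[#1:4@102 #2:4@100 #3:9@100] asks=[#4:1@103]

Answer: bid=102 ask=-
bid=102 ask=-
bid=102 ask=-
bid=102 ask=103
bid=102 ask=103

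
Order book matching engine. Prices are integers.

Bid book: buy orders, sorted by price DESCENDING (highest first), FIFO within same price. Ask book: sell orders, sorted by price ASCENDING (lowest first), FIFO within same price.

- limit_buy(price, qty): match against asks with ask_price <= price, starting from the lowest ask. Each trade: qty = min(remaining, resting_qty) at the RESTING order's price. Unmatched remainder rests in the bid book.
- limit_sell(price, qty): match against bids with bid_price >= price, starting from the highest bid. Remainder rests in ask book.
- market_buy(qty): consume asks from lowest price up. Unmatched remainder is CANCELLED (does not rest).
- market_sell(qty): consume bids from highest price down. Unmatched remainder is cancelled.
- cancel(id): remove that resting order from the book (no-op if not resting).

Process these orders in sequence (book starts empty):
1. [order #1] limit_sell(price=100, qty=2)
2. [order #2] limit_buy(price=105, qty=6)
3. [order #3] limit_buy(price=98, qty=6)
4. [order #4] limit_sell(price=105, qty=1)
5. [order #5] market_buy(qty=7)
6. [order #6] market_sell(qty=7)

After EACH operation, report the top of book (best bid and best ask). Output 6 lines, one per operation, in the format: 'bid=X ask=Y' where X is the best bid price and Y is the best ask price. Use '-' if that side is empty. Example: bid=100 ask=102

After op 1 [order #1] limit_sell(price=100, qty=2): fills=none; bids=[-] asks=[#1:2@100]
After op 2 [order #2] limit_buy(price=105, qty=6): fills=#2x#1:2@100; bids=[#2:4@105] asks=[-]
After op 3 [order #3] limit_buy(price=98, qty=6): fills=none; bids=[#2:4@105 #3:6@98] asks=[-]
After op 4 [order #4] limit_sell(price=105, qty=1): fills=#2x#4:1@105; bids=[#2:3@105 #3:6@98] asks=[-]
After op 5 [order #5] market_buy(qty=7): fills=none; bids=[#2:3@105 #3:6@98] asks=[-]
After op 6 [order #6] market_sell(qty=7): fills=#2x#6:3@105 #3x#6:4@98; bids=[#3:2@98] asks=[-]

Answer: bid=- ask=100
bid=105 ask=-
bid=105 ask=-
bid=105 ask=-
bid=105 ask=-
bid=98 ask=-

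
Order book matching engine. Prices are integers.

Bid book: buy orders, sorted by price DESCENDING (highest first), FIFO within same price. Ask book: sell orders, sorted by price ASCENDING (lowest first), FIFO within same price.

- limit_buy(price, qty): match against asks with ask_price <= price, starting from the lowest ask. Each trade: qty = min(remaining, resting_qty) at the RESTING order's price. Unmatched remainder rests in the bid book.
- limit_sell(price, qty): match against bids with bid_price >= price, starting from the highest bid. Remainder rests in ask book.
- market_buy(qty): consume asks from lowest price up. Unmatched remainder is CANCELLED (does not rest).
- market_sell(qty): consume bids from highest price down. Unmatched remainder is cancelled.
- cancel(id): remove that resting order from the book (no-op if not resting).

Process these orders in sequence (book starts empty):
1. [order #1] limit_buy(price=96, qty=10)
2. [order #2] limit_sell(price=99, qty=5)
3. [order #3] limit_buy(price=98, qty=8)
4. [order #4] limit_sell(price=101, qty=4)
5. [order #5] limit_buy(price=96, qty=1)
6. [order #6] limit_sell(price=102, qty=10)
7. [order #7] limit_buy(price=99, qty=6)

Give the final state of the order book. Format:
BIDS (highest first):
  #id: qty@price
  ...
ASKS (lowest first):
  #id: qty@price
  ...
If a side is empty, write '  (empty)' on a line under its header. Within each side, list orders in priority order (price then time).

Answer: BIDS (highest first):
  #7: 1@99
  #3: 8@98
  #1: 10@96
  #5: 1@96
ASKS (lowest first):
  #4: 4@101
  #6: 10@102

Derivation:
After op 1 [order #1] limit_buy(price=96, qty=10): fills=none; bids=[#1:10@96] asks=[-]
After op 2 [order #2] limit_sell(price=99, qty=5): fills=none; bids=[#1:10@96] asks=[#2:5@99]
After op 3 [order #3] limit_buy(price=98, qty=8): fills=none; bids=[#3:8@98 #1:10@96] asks=[#2:5@99]
After op 4 [order #4] limit_sell(price=101, qty=4): fills=none; bids=[#3:8@98 #1:10@96] asks=[#2:5@99 #4:4@101]
After op 5 [order #5] limit_buy(price=96, qty=1): fills=none; bids=[#3:8@98 #1:10@96 #5:1@96] asks=[#2:5@99 #4:4@101]
After op 6 [order #6] limit_sell(price=102, qty=10): fills=none; bids=[#3:8@98 #1:10@96 #5:1@96] asks=[#2:5@99 #4:4@101 #6:10@102]
After op 7 [order #7] limit_buy(price=99, qty=6): fills=#7x#2:5@99; bids=[#7:1@99 #3:8@98 #1:10@96 #5:1@96] asks=[#4:4@101 #6:10@102]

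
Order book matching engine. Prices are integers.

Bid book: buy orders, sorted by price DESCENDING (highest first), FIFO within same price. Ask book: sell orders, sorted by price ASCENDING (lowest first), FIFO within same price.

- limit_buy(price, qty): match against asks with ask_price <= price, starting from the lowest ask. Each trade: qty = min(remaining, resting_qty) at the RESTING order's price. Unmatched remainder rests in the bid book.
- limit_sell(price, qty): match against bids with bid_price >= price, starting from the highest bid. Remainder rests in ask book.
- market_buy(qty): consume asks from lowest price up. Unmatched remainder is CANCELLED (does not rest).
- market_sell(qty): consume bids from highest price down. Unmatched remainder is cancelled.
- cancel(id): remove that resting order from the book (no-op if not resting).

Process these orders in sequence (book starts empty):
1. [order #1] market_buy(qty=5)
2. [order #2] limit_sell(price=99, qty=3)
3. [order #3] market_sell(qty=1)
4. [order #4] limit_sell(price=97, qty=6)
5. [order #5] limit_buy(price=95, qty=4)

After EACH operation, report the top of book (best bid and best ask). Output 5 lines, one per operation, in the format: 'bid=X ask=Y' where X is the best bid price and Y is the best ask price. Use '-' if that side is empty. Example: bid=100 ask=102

Answer: bid=- ask=-
bid=- ask=99
bid=- ask=99
bid=- ask=97
bid=95 ask=97

Derivation:
After op 1 [order #1] market_buy(qty=5): fills=none; bids=[-] asks=[-]
After op 2 [order #2] limit_sell(price=99, qty=3): fills=none; bids=[-] asks=[#2:3@99]
After op 3 [order #3] market_sell(qty=1): fills=none; bids=[-] asks=[#2:3@99]
After op 4 [order #4] limit_sell(price=97, qty=6): fills=none; bids=[-] asks=[#4:6@97 #2:3@99]
After op 5 [order #5] limit_buy(price=95, qty=4): fills=none; bids=[#5:4@95] asks=[#4:6@97 #2:3@99]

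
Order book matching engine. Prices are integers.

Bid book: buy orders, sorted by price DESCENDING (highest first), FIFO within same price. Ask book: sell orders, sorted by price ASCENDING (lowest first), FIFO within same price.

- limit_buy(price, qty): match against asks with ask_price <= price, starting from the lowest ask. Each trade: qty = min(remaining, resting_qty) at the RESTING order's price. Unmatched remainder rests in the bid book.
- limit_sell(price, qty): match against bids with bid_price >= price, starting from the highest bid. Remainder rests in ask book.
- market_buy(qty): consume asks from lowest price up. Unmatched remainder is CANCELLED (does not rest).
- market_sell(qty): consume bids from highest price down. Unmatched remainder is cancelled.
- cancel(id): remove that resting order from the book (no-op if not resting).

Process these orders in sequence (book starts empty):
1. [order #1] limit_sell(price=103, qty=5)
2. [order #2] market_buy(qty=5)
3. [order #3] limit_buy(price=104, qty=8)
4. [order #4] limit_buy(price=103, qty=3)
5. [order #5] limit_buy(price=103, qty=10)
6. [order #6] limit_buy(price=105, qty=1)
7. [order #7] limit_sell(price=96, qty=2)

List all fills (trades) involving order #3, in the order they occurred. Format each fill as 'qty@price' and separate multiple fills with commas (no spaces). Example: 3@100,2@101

After op 1 [order #1] limit_sell(price=103, qty=5): fills=none; bids=[-] asks=[#1:5@103]
After op 2 [order #2] market_buy(qty=5): fills=#2x#1:5@103; bids=[-] asks=[-]
After op 3 [order #3] limit_buy(price=104, qty=8): fills=none; bids=[#3:8@104] asks=[-]
After op 4 [order #4] limit_buy(price=103, qty=3): fills=none; bids=[#3:8@104 #4:3@103] asks=[-]
After op 5 [order #5] limit_buy(price=103, qty=10): fills=none; bids=[#3:8@104 #4:3@103 #5:10@103] asks=[-]
After op 6 [order #6] limit_buy(price=105, qty=1): fills=none; bids=[#6:1@105 #3:8@104 #4:3@103 #5:10@103] asks=[-]
After op 7 [order #7] limit_sell(price=96, qty=2): fills=#6x#7:1@105 #3x#7:1@104; bids=[#3:7@104 #4:3@103 #5:10@103] asks=[-]

Answer: 1@104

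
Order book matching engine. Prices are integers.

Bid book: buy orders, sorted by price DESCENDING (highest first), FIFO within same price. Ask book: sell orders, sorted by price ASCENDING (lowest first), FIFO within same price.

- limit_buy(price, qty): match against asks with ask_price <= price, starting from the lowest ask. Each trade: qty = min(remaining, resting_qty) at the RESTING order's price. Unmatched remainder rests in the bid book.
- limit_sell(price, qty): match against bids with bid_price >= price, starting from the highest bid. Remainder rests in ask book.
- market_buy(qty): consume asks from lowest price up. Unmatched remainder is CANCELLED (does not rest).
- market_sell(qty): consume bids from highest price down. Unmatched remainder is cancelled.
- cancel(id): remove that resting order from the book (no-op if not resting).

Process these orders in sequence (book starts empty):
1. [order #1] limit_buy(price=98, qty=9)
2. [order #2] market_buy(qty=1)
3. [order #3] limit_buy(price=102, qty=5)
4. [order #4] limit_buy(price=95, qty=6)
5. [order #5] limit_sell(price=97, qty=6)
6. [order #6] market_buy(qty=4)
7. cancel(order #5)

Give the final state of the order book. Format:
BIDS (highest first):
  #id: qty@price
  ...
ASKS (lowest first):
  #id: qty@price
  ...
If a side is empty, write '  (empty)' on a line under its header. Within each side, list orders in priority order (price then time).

Answer: BIDS (highest first):
  #1: 8@98
  #4: 6@95
ASKS (lowest first):
  (empty)

Derivation:
After op 1 [order #1] limit_buy(price=98, qty=9): fills=none; bids=[#1:9@98] asks=[-]
After op 2 [order #2] market_buy(qty=1): fills=none; bids=[#1:9@98] asks=[-]
After op 3 [order #3] limit_buy(price=102, qty=5): fills=none; bids=[#3:5@102 #1:9@98] asks=[-]
After op 4 [order #4] limit_buy(price=95, qty=6): fills=none; bids=[#3:5@102 #1:9@98 #4:6@95] asks=[-]
After op 5 [order #5] limit_sell(price=97, qty=6): fills=#3x#5:5@102 #1x#5:1@98; bids=[#1:8@98 #4:6@95] asks=[-]
After op 6 [order #6] market_buy(qty=4): fills=none; bids=[#1:8@98 #4:6@95] asks=[-]
After op 7 cancel(order #5): fills=none; bids=[#1:8@98 #4:6@95] asks=[-]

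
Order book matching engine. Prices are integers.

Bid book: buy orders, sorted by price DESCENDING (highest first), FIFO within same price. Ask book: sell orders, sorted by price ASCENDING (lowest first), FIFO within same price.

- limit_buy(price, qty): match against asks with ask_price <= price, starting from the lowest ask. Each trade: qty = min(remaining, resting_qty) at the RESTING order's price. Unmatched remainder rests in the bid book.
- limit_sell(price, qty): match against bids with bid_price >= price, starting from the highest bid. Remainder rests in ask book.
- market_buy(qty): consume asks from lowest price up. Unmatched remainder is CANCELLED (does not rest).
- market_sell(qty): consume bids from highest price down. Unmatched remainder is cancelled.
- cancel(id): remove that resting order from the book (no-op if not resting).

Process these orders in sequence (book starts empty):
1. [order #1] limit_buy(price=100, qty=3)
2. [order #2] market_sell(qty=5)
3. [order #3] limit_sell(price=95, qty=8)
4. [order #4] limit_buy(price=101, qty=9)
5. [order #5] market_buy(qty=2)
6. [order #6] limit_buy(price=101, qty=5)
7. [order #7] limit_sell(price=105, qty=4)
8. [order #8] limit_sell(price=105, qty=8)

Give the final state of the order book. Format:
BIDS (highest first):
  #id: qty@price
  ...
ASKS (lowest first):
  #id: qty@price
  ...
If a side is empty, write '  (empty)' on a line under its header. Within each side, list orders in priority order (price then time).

Answer: BIDS (highest first):
  #4: 1@101
  #6: 5@101
ASKS (lowest first):
  #7: 4@105
  #8: 8@105

Derivation:
After op 1 [order #1] limit_buy(price=100, qty=3): fills=none; bids=[#1:3@100] asks=[-]
After op 2 [order #2] market_sell(qty=5): fills=#1x#2:3@100; bids=[-] asks=[-]
After op 3 [order #3] limit_sell(price=95, qty=8): fills=none; bids=[-] asks=[#3:8@95]
After op 4 [order #4] limit_buy(price=101, qty=9): fills=#4x#3:8@95; bids=[#4:1@101] asks=[-]
After op 5 [order #5] market_buy(qty=2): fills=none; bids=[#4:1@101] asks=[-]
After op 6 [order #6] limit_buy(price=101, qty=5): fills=none; bids=[#4:1@101 #6:5@101] asks=[-]
After op 7 [order #7] limit_sell(price=105, qty=4): fills=none; bids=[#4:1@101 #6:5@101] asks=[#7:4@105]
After op 8 [order #8] limit_sell(price=105, qty=8): fills=none; bids=[#4:1@101 #6:5@101] asks=[#7:4@105 #8:8@105]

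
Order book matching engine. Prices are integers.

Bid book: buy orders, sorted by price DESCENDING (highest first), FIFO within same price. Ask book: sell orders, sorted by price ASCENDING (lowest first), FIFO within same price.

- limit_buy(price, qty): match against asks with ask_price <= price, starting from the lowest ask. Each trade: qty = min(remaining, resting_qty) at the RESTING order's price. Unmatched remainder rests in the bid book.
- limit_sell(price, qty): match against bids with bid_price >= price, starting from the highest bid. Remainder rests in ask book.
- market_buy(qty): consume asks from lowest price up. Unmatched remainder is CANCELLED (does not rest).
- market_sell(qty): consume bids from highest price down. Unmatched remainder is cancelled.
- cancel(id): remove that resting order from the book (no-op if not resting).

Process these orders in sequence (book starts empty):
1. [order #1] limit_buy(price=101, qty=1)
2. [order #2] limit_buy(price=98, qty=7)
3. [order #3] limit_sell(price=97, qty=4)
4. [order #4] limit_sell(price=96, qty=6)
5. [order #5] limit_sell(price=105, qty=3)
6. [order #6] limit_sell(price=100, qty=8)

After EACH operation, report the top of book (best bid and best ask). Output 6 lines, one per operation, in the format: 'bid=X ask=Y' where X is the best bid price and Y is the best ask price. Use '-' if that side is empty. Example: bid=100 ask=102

After op 1 [order #1] limit_buy(price=101, qty=1): fills=none; bids=[#1:1@101] asks=[-]
After op 2 [order #2] limit_buy(price=98, qty=7): fills=none; bids=[#1:1@101 #2:7@98] asks=[-]
After op 3 [order #3] limit_sell(price=97, qty=4): fills=#1x#3:1@101 #2x#3:3@98; bids=[#2:4@98] asks=[-]
After op 4 [order #4] limit_sell(price=96, qty=6): fills=#2x#4:4@98; bids=[-] asks=[#4:2@96]
After op 5 [order #5] limit_sell(price=105, qty=3): fills=none; bids=[-] asks=[#4:2@96 #5:3@105]
After op 6 [order #6] limit_sell(price=100, qty=8): fills=none; bids=[-] asks=[#4:2@96 #6:8@100 #5:3@105]

Answer: bid=101 ask=-
bid=101 ask=-
bid=98 ask=-
bid=- ask=96
bid=- ask=96
bid=- ask=96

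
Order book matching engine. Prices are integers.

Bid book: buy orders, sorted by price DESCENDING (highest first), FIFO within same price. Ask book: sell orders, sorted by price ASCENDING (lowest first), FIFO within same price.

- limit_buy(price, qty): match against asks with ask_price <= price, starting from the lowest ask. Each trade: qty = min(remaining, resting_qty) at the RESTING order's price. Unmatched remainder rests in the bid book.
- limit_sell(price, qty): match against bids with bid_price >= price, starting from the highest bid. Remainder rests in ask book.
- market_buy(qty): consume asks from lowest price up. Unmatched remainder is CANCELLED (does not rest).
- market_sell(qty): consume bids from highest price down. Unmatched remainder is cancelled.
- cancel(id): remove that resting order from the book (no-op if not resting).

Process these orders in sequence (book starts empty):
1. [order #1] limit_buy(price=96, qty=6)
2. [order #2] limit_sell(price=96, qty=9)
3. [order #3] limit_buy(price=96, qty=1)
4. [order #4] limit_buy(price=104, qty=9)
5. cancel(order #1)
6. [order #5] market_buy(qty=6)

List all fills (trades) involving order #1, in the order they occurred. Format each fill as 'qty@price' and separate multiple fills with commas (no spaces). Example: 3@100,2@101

Answer: 6@96

Derivation:
After op 1 [order #1] limit_buy(price=96, qty=6): fills=none; bids=[#1:6@96] asks=[-]
After op 2 [order #2] limit_sell(price=96, qty=9): fills=#1x#2:6@96; bids=[-] asks=[#2:3@96]
After op 3 [order #3] limit_buy(price=96, qty=1): fills=#3x#2:1@96; bids=[-] asks=[#2:2@96]
After op 4 [order #4] limit_buy(price=104, qty=9): fills=#4x#2:2@96; bids=[#4:7@104] asks=[-]
After op 5 cancel(order #1): fills=none; bids=[#4:7@104] asks=[-]
After op 6 [order #5] market_buy(qty=6): fills=none; bids=[#4:7@104] asks=[-]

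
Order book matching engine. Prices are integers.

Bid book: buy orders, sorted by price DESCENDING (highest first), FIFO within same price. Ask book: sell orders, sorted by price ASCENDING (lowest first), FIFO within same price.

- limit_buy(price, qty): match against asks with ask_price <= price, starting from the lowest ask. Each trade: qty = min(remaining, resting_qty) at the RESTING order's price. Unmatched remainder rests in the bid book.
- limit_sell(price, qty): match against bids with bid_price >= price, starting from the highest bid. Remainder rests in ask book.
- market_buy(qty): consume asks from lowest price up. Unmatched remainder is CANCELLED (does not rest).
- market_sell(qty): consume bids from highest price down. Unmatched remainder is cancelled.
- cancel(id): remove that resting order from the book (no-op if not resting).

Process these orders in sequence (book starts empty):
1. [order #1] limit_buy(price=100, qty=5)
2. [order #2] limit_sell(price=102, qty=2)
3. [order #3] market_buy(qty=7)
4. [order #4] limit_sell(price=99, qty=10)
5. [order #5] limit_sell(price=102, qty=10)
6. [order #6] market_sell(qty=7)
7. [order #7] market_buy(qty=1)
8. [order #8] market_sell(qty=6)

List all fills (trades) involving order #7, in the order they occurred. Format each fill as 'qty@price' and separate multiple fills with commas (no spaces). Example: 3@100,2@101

Answer: 1@99

Derivation:
After op 1 [order #1] limit_buy(price=100, qty=5): fills=none; bids=[#1:5@100] asks=[-]
After op 2 [order #2] limit_sell(price=102, qty=2): fills=none; bids=[#1:5@100] asks=[#2:2@102]
After op 3 [order #3] market_buy(qty=7): fills=#3x#2:2@102; bids=[#1:5@100] asks=[-]
After op 4 [order #4] limit_sell(price=99, qty=10): fills=#1x#4:5@100; bids=[-] asks=[#4:5@99]
After op 5 [order #5] limit_sell(price=102, qty=10): fills=none; bids=[-] asks=[#4:5@99 #5:10@102]
After op 6 [order #6] market_sell(qty=7): fills=none; bids=[-] asks=[#4:5@99 #5:10@102]
After op 7 [order #7] market_buy(qty=1): fills=#7x#4:1@99; bids=[-] asks=[#4:4@99 #5:10@102]
After op 8 [order #8] market_sell(qty=6): fills=none; bids=[-] asks=[#4:4@99 #5:10@102]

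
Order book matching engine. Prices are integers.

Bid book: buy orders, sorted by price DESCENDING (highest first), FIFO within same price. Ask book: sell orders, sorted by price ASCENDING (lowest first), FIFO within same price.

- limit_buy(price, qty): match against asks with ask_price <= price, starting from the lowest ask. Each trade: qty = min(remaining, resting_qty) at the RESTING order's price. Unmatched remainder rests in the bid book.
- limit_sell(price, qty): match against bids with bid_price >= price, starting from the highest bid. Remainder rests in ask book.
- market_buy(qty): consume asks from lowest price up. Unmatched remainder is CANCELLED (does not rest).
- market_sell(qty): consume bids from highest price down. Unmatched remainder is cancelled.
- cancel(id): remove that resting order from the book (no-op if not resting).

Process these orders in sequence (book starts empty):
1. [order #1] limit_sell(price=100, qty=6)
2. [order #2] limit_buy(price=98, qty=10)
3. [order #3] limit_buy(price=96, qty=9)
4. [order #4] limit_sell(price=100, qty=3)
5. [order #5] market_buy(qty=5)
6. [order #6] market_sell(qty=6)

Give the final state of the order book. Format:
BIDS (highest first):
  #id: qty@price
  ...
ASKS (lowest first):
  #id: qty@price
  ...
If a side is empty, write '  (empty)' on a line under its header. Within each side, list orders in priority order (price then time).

After op 1 [order #1] limit_sell(price=100, qty=6): fills=none; bids=[-] asks=[#1:6@100]
After op 2 [order #2] limit_buy(price=98, qty=10): fills=none; bids=[#2:10@98] asks=[#1:6@100]
After op 3 [order #3] limit_buy(price=96, qty=9): fills=none; bids=[#2:10@98 #3:9@96] asks=[#1:6@100]
After op 4 [order #4] limit_sell(price=100, qty=3): fills=none; bids=[#2:10@98 #3:9@96] asks=[#1:6@100 #4:3@100]
After op 5 [order #5] market_buy(qty=5): fills=#5x#1:5@100; bids=[#2:10@98 #3:9@96] asks=[#1:1@100 #4:3@100]
After op 6 [order #6] market_sell(qty=6): fills=#2x#6:6@98; bids=[#2:4@98 #3:9@96] asks=[#1:1@100 #4:3@100]

Answer: BIDS (highest first):
  #2: 4@98
  #3: 9@96
ASKS (lowest first):
  #1: 1@100
  #4: 3@100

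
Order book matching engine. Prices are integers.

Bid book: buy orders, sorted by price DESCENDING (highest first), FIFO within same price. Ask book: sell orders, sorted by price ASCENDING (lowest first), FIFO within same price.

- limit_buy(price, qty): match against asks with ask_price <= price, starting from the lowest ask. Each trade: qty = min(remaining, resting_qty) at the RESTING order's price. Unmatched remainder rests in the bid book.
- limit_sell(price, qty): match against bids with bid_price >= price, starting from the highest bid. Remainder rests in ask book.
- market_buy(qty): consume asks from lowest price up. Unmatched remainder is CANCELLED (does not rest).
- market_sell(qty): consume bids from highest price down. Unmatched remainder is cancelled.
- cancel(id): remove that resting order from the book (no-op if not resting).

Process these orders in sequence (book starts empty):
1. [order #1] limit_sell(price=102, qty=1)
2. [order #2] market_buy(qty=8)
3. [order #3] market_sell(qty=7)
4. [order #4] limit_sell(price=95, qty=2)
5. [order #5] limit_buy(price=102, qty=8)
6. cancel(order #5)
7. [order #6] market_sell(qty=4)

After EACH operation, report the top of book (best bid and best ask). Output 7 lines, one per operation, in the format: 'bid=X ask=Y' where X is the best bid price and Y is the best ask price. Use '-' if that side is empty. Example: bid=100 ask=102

Answer: bid=- ask=102
bid=- ask=-
bid=- ask=-
bid=- ask=95
bid=102 ask=-
bid=- ask=-
bid=- ask=-

Derivation:
After op 1 [order #1] limit_sell(price=102, qty=1): fills=none; bids=[-] asks=[#1:1@102]
After op 2 [order #2] market_buy(qty=8): fills=#2x#1:1@102; bids=[-] asks=[-]
After op 3 [order #3] market_sell(qty=7): fills=none; bids=[-] asks=[-]
After op 4 [order #4] limit_sell(price=95, qty=2): fills=none; bids=[-] asks=[#4:2@95]
After op 5 [order #5] limit_buy(price=102, qty=8): fills=#5x#4:2@95; bids=[#5:6@102] asks=[-]
After op 6 cancel(order #5): fills=none; bids=[-] asks=[-]
After op 7 [order #6] market_sell(qty=4): fills=none; bids=[-] asks=[-]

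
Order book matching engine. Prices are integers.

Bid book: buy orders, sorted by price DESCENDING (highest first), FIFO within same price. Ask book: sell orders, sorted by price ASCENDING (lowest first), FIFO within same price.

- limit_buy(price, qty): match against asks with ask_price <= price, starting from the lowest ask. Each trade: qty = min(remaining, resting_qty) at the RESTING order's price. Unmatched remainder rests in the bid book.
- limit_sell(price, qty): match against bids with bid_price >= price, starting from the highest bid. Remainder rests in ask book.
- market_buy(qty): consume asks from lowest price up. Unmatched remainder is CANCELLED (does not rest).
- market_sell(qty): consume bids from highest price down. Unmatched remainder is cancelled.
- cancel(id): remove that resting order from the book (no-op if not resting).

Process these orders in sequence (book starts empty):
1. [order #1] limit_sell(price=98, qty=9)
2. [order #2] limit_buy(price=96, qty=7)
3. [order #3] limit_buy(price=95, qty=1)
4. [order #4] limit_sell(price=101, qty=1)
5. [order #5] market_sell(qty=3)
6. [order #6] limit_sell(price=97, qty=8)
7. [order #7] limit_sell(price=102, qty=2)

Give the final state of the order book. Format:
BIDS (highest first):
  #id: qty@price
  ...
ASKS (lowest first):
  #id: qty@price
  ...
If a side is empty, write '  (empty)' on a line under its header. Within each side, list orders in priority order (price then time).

After op 1 [order #1] limit_sell(price=98, qty=9): fills=none; bids=[-] asks=[#1:9@98]
After op 2 [order #2] limit_buy(price=96, qty=7): fills=none; bids=[#2:7@96] asks=[#1:9@98]
After op 3 [order #3] limit_buy(price=95, qty=1): fills=none; bids=[#2:7@96 #3:1@95] asks=[#1:9@98]
After op 4 [order #4] limit_sell(price=101, qty=1): fills=none; bids=[#2:7@96 #3:1@95] asks=[#1:9@98 #4:1@101]
After op 5 [order #5] market_sell(qty=3): fills=#2x#5:3@96; bids=[#2:4@96 #3:1@95] asks=[#1:9@98 #4:1@101]
After op 6 [order #6] limit_sell(price=97, qty=8): fills=none; bids=[#2:4@96 #3:1@95] asks=[#6:8@97 #1:9@98 #4:1@101]
After op 7 [order #7] limit_sell(price=102, qty=2): fills=none; bids=[#2:4@96 #3:1@95] asks=[#6:8@97 #1:9@98 #4:1@101 #7:2@102]

Answer: BIDS (highest first):
  #2: 4@96
  #3: 1@95
ASKS (lowest first):
  #6: 8@97
  #1: 9@98
  #4: 1@101
  #7: 2@102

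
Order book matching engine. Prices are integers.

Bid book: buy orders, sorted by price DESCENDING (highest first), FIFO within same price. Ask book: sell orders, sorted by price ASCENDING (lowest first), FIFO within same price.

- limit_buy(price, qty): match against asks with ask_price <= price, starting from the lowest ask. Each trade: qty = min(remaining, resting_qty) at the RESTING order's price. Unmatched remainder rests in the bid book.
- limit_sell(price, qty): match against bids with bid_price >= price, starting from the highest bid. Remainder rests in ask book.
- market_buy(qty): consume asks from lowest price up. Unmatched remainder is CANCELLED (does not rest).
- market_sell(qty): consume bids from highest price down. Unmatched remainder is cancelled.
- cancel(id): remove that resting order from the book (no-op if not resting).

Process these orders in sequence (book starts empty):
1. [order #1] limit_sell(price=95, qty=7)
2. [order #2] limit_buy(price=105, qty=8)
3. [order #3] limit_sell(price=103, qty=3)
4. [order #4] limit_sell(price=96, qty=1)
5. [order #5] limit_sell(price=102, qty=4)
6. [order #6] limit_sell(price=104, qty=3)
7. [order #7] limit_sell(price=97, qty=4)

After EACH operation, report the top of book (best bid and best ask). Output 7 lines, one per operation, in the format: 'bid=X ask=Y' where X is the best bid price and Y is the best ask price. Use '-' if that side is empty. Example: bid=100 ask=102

After op 1 [order #1] limit_sell(price=95, qty=7): fills=none; bids=[-] asks=[#1:7@95]
After op 2 [order #2] limit_buy(price=105, qty=8): fills=#2x#1:7@95; bids=[#2:1@105] asks=[-]
After op 3 [order #3] limit_sell(price=103, qty=3): fills=#2x#3:1@105; bids=[-] asks=[#3:2@103]
After op 4 [order #4] limit_sell(price=96, qty=1): fills=none; bids=[-] asks=[#4:1@96 #3:2@103]
After op 5 [order #5] limit_sell(price=102, qty=4): fills=none; bids=[-] asks=[#4:1@96 #5:4@102 #3:2@103]
After op 6 [order #6] limit_sell(price=104, qty=3): fills=none; bids=[-] asks=[#4:1@96 #5:4@102 #3:2@103 #6:3@104]
After op 7 [order #7] limit_sell(price=97, qty=4): fills=none; bids=[-] asks=[#4:1@96 #7:4@97 #5:4@102 #3:2@103 #6:3@104]

Answer: bid=- ask=95
bid=105 ask=-
bid=- ask=103
bid=- ask=96
bid=- ask=96
bid=- ask=96
bid=- ask=96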